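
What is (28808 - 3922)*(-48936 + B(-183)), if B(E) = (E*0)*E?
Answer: -1217821296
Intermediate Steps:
B(E) = 0 (B(E) = 0*E = 0)
(28808 - 3922)*(-48936 + B(-183)) = (28808 - 3922)*(-48936 + 0) = 24886*(-48936) = -1217821296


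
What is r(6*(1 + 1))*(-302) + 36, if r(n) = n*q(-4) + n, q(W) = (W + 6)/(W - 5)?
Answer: -8348/3 ≈ -2782.7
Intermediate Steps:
q(W) = (6 + W)/(-5 + W)
r(n) = 7*n/9 (r(n) = n*((6 - 4)/(-5 - 4)) + n = n*(2/(-9)) + n = n*(-1/9*2) + n = n*(-2/9) + n = -2*n/9 + n = 7*n/9)
r(6*(1 + 1))*(-302) + 36 = (7*(6*(1 + 1))/9)*(-302) + 36 = (7*(6*2)/9)*(-302) + 36 = ((7/9)*12)*(-302) + 36 = (28/3)*(-302) + 36 = -8456/3 + 36 = -8348/3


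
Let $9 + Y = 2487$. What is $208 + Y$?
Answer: $2686$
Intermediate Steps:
$Y = 2478$ ($Y = -9 + 2487 = 2478$)
$208 + Y = 208 + 2478 = 2686$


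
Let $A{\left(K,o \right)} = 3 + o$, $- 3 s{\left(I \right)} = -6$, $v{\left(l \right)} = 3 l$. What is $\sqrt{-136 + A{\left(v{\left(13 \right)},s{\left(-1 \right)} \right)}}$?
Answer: $i \sqrt{131} \approx 11.446 i$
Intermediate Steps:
$s{\left(I \right)} = 2$ ($s{\left(I \right)} = \left(- \frac{1}{3}\right) \left(-6\right) = 2$)
$\sqrt{-136 + A{\left(v{\left(13 \right)},s{\left(-1 \right)} \right)}} = \sqrt{-136 + \left(3 + 2\right)} = \sqrt{-136 + 5} = \sqrt{-131} = i \sqrt{131}$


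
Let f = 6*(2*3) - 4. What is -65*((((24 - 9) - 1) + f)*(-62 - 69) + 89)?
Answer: 385905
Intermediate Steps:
f = 32 (f = 6*6 - 4 = 36 - 4 = 32)
-65*((((24 - 9) - 1) + f)*(-62 - 69) + 89) = -65*((((24 - 9) - 1) + 32)*(-62 - 69) + 89) = -65*(((15 - 1) + 32)*(-131) + 89) = -65*((14 + 32)*(-131) + 89) = -65*(46*(-131) + 89) = -65*(-6026 + 89) = -65*(-5937) = 385905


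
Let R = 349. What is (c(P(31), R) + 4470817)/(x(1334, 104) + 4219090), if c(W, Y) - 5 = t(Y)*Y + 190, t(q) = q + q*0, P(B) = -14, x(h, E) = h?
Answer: 4592813/4220424 ≈ 1.0882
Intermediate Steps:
t(q) = q (t(q) = q + 0 = q)
c(W, Y) = 195 + Y² (c(W, Y) = 5 + (Y*Y + 190) = 5 + (Y² + 190) = 5 + (190 + Y²) = 195 + Y²)
(c(P(31), R) + 4470817)/(x(1334, 104) + 4219090) = ((195 + 349²) + 4470817)/(1334 + 4219090) = ((195 + 121801) + 4470817)/4220424 = (121996 + 4470817)*(1/4220424) = 4592813*(1/4220424) = 4592813/4220424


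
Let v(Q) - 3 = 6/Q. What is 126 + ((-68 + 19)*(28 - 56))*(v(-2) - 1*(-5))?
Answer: 6986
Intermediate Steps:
v(Q) = 3 + 6/Q
126 + ((-68 + 19)*(28 - 56))*(v(-2) - 1*(-5)) = 126 + ((-68 + 19)*(28 - 56))*((3 + 6/(-2)) - 1*(-5)) = 126 + (-49*(-28))*((3 + 6*(-1/2)) + 5) = 126 + 1372*((3 - 3) + 5) = 126 + 1372*(0 + 5) = 126 + 1372*5 = 126 + 6860 = 6986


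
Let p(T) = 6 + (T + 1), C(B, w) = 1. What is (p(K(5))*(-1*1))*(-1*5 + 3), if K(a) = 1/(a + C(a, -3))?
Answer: 43/3 ≈ 14.333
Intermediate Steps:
K(a) = 1/(1 + a) (K(a) = 1/(a + 1) = 1/(1 + a))
p(T) = 7 + T (p(T) = 6 + (1 + T) = 7 + T)
(p(K(5))*(-1*1))*(-1*5 + 3) = ((7 + 1/(1 + 5))*(-1*1))*(-1*5 + 3) = ((7 + 1/6)*(-1))*(-5 + 3) = ((7 + ⅙)*(-1))*(-2) = ((43/6)*(-1))*(-2) = -43/6*(-2) = 43/3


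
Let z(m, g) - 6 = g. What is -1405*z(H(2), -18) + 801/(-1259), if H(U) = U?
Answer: 21225939/1259 ≈ 16859.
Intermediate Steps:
z(m, g) = 6 + g
-1405*z(H(2), -18) + 801/(-1259) = -1405*(6 - 18) + 801/(-1259) = -1405*(-12) + 801*(-1/1259) = 16860 - 801/1259 = 21225939/1259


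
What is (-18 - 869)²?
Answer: 786769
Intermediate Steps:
(-18 - 869)² = (-887)² = 786769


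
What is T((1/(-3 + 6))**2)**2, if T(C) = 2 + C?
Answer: 361/81 ≈ 4.4568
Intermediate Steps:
T((1/(-3 + 6))**2)**2 = (2 + (1/(-3 + 6))**2)**2 = (2 + (1/3)**2)**2 = (2 + 1/9)**2 = (19/9)**2 = 361/81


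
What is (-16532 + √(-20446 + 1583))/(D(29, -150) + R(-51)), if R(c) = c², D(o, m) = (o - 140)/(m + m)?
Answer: -1653200/260137 + 100*I*√18863/260137 ≈ -6.3551 + 0.052796*I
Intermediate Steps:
D(o, m) = (-140 + o)/(2*m) (D(o, m) = (-140 + o)/((2*m)) = (-140 + o)*(1/(2*m)) = (-140 + o)/(2*m))
(-16532 + √(-20446 + 1583))/(D(29, -150) + R(-51)) = (-16532 + √(-20446 + 1583))/((½)*(-140 + 29)/(-150) + (-51)²) = (-16532 + √(-18863))/((½)*(-1/150)*(-111) + 2601) = (-16532 + I*√18863)/(37/100 + 2601) = (-16532 + I*√18863)/(260137/100) = (-16532 + I*√18863)*(100/260137) = -1653200/260137 + 100*I*√18863/260137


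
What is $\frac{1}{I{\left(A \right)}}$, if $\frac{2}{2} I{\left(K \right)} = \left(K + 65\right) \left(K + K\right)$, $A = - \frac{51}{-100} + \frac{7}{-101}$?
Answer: $\frac{51005000}{2941892901} \approx 0.017337$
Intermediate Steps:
$A = \frac{4451}{10100}$ ($A = \left(-51\right) \left(- \frac{1}{100}\right) + 7 \left(- \frac{1}{101}\right) = \frac{51}{100} - \frac{7}{101} = \frac{4451}{10100} \approx 0.44069$)
$I{\left(K \right)} = 2 K \left(65 + K\right)$ ($I{\left(K \right)} = \left(K + 65\right) \left(K + K\right) = \left(65 + K\right) 2 K = 2 K \left(65 + K\right)$)
$\frac{1}{I{\left(A \right)}} = \frac{1}{2 \cdot \frac{4451}{10100} \left(65 + \frac{4451}{10100}\right)} = \frac{1}{2 \cdot \frac{4451}{10100} \cdot \frac{660951}{10100}} = \frac{1}{\frac{2941892901}{51005000}} = \frac{51005000}{2941892901}$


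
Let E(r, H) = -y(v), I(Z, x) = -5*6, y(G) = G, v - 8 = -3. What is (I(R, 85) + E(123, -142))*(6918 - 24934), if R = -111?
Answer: 630560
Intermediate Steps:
v = 5 (v = 8 - 3 = 5)
I(Z, x) = -30
E(r, H) = -5 (E(r, H) = -1*5 = -5)
(I(R, 85) + E(123, -142))*(6918 - 24934) = (-30 - 5)*(6918 - 24934) = -35*(-18016) = 630560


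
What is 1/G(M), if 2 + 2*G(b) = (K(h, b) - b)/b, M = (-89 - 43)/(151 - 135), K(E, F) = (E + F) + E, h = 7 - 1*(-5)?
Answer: -11/27 ≈ -0.40741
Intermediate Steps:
h = 12 (h = 7 + 5 = 12)
K(E, F) = F + 2*E
M = -33/4 (M = -132/16 = -132*1/16 = -33/4 ≈ -8.2500)
G(b) = -1 + 12/b (G(b) = -1 + (((b + 2*12) - b)/b)/2 = -1 + (((b + 24) - b)/b)/2 = -1 + (((24 + b) - b)/b)/2 = -1 + (24/b)/2 = -1 + 12/b)
1/G(M) = 1/((12 - 1*(-33/4))/(-33/4)) = 1/(-4*(12 + 33/4)/33) = 1/(-4/33*81/4) = 1/(-27/11) = -11/27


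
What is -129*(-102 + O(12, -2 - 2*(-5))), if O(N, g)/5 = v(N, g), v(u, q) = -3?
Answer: 15093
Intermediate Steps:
O(N, g) = -15 (O(N, g) = 5*(-3) = -15)
-129*(-102 + O(12, -2 - 2*(-5))) = -129*(-102 - 15) = -129*(-117) = 15093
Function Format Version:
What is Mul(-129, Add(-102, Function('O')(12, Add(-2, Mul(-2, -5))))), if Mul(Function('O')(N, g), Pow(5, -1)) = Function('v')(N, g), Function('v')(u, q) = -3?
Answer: 15093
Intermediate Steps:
Function('O')(N, g) = -15 (Function('O')(N, g) = Mul(5, -3) = -15)
Mul(-129, Add(-102, Function('O')(12, Add(-2, Mul(-2, -5))))) = Mul(-129, Add(-102, -15)) = Mul(-129, -117) = 15093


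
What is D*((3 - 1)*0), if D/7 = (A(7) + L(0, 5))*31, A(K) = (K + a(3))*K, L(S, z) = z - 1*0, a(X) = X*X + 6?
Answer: 0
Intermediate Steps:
a(X) = 6 + X² (a(X) = X² + 6 = 6 + X²)
L(S, z) = z (L(S, z) = z + 0 = z)
A(K) = K*(15 + K) (A(K) = (K + (6 + 3²))*K = (K + (6 + 9))*K = (K + 15)*K = (15 + K)*K = K*(15 + K))
D = 34503 (D = 7*((7*(15 + 7) + 5)*31) = 7*((7*22 + 5)*31) = 7*((154 + 5)*31) = 7*(159*31) = 7*4929 = 34503)
D*((3 - 1)*0) = 34503*((3 - 1)*0) = 34503*(2*0) = 34503*0 = 0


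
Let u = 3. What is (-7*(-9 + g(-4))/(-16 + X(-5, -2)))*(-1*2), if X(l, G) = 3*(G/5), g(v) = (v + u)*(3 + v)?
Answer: 280/43 ≈ 6.5116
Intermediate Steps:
g(v) = (3 + v)**2 (g(v) = (v + 3)*(3 + v) = (3 + v)*(3 + v) = (3 + v)**2)
X(l, G) = 3*G/5 (X(l, G) = 3*(G*(1/5)) = 3*(G/5) = 3*G/5)
(-7*(-9 + g(-4))/(-16 + X(-5, -2)))*(-1*2) = (-7*(-9 + (9 + (-4)**2 + 6*(-4)))/(-16 + (3/5)*(-2)))*(-1*2) = -7*(-9 + (9 + 16 - 24))/(-16 - 6/5)*(-2) = -7*(-9 + 1)/(-86/5)*(-2) = -(-56)*(-5)/86*(-2) = -7*20/43*(-2) = -140/43*(-2) = 280/43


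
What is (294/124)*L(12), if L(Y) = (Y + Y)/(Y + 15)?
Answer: 196/93 ≈ 2.1075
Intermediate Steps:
L(Y) = 2*Y/(15 + Y) (L(Y) = (2*Y)/(15 + Y) = 2*Y/(15 + Y))
(294/124)*L(12) = (294/124)*(2*12/(15 + 12)) = (294*(1/124))*(2*12/27) = 147*(2*12*(1/27))/62 = (147/62)*(8/9) = 196/93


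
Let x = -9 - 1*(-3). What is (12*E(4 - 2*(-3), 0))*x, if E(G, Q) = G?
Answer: -720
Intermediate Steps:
x = -6 (x = -9 + 3 = -6)
(12*E(4 - 2*(-3), 0))*x = (12*(4 - 2*(-3)))*(-6) = (12*(4 + 6))*(-6) = (12*10)*(-6) = 120*(-6) = -720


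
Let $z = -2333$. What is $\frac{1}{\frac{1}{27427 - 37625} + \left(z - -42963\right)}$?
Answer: $\frac{10198}{414344739} \approx 2.4612 \cdot 10^{-5}$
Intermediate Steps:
$\frac{1}{\frac{1}{27427 - 37625} + \left(z - -42963\right)} = \frac{1}{\frac{1}{27427 - 37625} - -40630} = \frac{1}{\frac{1}{-10198} + \left(-2333 + 42963\right)} = \frac{1}{- \frac{1}{10198} + 40630} = \frac{1}{\frac{414344739}{10198}} = \frac{10198}{414344739}$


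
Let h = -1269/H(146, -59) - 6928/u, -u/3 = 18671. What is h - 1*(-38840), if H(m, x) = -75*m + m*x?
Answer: 42562567434769/1095838332 ≈ 38840.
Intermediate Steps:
u = -56013 (u = -3*18671 = -56013)
h = 206619889/1095838332 (h = -1269*1/(146*(-75 - 59)) - 6928/(-56013) = -1269/(146*(-134)) - 6928*(-1/56013) = -1269/(-19564) + 6928/56013 = -1269*(-1/19564) + 6928/56013 = 1269/19564 + 6928/56013 = 206619889/1095838332 ≈ 0.18855)
h - 1*(-38840) = 206619889/1095838332 - 1*(-38840) = 206619889/1095838332 + 38840 = 42562567434769/1095838332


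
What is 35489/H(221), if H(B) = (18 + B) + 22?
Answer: 35489/261 ≈ 135.97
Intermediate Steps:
H(B) = 40 + B
35489/H(221) = 35489/(40 + 221) = 35489/261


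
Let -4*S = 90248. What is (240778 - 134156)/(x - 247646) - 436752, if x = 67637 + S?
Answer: -88473396014/202571 ≈ -4.3675e+5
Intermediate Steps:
S = -22562 (S = -¼*90248 = -22562)
x = 45075 (x = 67637 - 22562 = 45075)
(240778 - 134156)/(x - 247646) - 436752 = (240778 - 134156)/(45075 - 247646) - 436752 = 106622/(-202571) - 436752 = 106622*(-1/202571) - 436752 = -106622/202571 - 436752 = -88473396014/202571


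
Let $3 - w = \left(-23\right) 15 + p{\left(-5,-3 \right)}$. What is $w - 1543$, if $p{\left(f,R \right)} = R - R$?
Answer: $-1195$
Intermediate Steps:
$p{\left(f,R \right)} = 0$
$w = 348$ ($w = 3 - \left(\left(-23\right) 15 + 0\right) = 3 - \left(-345 + 0\right) = 3 - -345 = 3 + 345 = 348$)
$w - 1543 = 348 - 1543 = -1195$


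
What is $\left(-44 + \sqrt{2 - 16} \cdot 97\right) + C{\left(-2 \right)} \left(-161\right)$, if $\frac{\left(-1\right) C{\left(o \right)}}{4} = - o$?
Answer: $1244 + 97 i \sqrt{14} \approx 1244.0 + 362.94 i$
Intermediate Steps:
$C{\left(o \right)} = 4 o$ ($C{\left(o \right)} = - 4 \left(- o\right) = 4 o$)
$\left(-44 + \sqrt{2 - 16} \cdot 97\right) + C{\left(-2 \right)} \left(-161\right) = \left(-44 + \sqrt{2 - 16} \cdot 97\right) + 4 \left(-2\right) \left(-161\right) = \left(-44 + \sqrt{-14} \cdot 97\right) - -1288 = \left(-44 + i \sqrt{14} \cdot 97\right) + 1288 = \left(-44 + 97 i \sqrt{14}\right) + 1288 = 1244 + 97 i \sqrt{14}$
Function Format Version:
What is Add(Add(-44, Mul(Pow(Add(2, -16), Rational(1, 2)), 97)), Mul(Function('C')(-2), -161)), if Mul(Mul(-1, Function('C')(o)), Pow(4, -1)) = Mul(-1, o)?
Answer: Add(1244, Mul(97, I, Pow(14, Rational(1, 2)))) ≈ Add(1244.0, Mul(362.94, I))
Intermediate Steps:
Function('C')(o) = Mul(4, o) (Function('C')(o) = Mul(-4, Mul(-1, o)) = Mul(4, o))
Add(Add(-44, Mul(Pow(Add(2, -16), Rational(1, 2)), 97)), Mul(Function('C')(-2), -161)) = Add(Add(-44, Mul(Pow(Add(2, -16), Rational(1, 2)), 97)), Mul(Mul(4, -2), -161)) = Add(Add(-44, Mul(Pow(-14, Rational(1, 2)), 97)), Mul(-8, -161)) = Add(Add(-44, Mul(Mul(I, Pow(14, Rational(1, 2))), 97)), 1288) = Add(Add(-44, Mul(97, I, Pow(14, Rational(1, 2)))), 1288) = Add(1244, Mul(97, I, Pow(14, Rational(1, 2))))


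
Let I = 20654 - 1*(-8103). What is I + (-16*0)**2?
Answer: 28757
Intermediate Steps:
I = 28757 (I = 20654 + 8103 = 28757)
I + (-16*0)**2 = 28757 + (-16*0)**2 = 28757 + 0**2 = 28757 + 0 = 28757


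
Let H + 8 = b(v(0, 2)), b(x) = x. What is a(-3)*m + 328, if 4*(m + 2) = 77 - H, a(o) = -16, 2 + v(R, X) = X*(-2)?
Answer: -4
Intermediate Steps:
v(R, X) = -2 - 2*X (v(R, X) = -2 + X*(-2) = -2 - 2*X)
H = -14 (H = -8 + (-2 - 2*2) = -8 + (-2 - 4) = -8 - 6 = -14)
m = 83/4 (m = -2 + (77 - 1*(-14))/4 = -2 + (77 + 14)/4 = -2 + (1/4)*91 = -2 + 91/4 = 83/4 ≈ 20.750)
a(-3)*m + 328 = -16*83/4 + 328 = -332 + 328 = -4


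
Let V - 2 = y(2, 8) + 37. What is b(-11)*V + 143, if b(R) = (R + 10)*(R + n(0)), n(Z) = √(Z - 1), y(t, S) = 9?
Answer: 671 - 48*I ≈ 671.0 - 48.0*I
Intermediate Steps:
n(Z) = √(-1 + Z)
b(R) = (10 + R)*(I + R) (b(R) = (R + 10)*(R + √(-1 + 0)) = (10 + R)*(R + √(-1)) = (10 + R)*(R + I) = (10 + R)*(I + R))
V = 48 (V = 2 + (9 + 37) = 2 + 46 = 48)
b(-11)*V + 143 = ((-11)² + 10*I - 11*(10 + I))*48 + 143 = (121 + 10*I + (-110 - 11*I))*48 + 143 = (11 - I)*48 + 143 = (528 - 48*I) + 143 = 671 - 48*I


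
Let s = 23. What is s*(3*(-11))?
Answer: -759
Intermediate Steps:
s*(3*(-11)) = 23*(3*(-11)) = 23*(-33) = -759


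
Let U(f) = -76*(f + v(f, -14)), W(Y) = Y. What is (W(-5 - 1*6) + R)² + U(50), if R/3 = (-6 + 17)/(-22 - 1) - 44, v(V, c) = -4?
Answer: 9186300/529 ≈ 17365.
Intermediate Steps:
U(f) = 304 - 76*f (U(f) = -76*(f - 4) = -76*(-4 + f) = 304 - 76*f)
R = -3069/23 (R = 3*((-6 + 17)/(-22 - 1) - 44) = 3*(11/(-23) - 44) = 3*(11*(-1/23) - 44) = 3*(-11/23 - 44) = 3*(-1023/23) = -3069/23 ≈ -133.43)
(W(-5 - 1*6) + R)² + U(50) = ((-5 - 1*6) - 3069/23)² + (304 - 76*50) = ((-5 - 6) - 3069/23)² + (304 - 3800) = (-11 - 3069/23)² - 3496 = (-3322/23)² - 3496 = 11035684/529 - 3496 = 9186300/529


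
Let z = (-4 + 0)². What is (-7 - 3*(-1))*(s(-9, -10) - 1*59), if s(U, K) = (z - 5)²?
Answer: -248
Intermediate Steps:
z = 16 (z = (-4)² = 16)
s(U, K) = 121 (s(U, K) = (16 - 5)² = 11² = 121)
(-7 - 3*(-1))*(s(-9, -10) - 1*59) = (-7 - 3*(-1))*(121 - 1*59) = (-7 + 3)*(121 - 59) = -4*62 = -248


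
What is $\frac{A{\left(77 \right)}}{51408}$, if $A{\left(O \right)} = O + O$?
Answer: $\frac{11}{3672} \approx 0.0029956$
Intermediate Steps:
$A{\left(O \right)} = 2 O$
$\frac{A{\left(77 \right)}}{51408} = \frac{2 \cdot 77}{51408} = 154 \cdot \frac{1}{51408} = \frac{11}{3672}$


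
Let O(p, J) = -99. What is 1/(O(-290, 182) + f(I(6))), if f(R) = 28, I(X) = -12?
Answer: -1/71 ≈ -0.014085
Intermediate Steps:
1/(O(-290, 182) + f(I(6))) = 1/(-99 + 28) = 1/(-71) = -1/71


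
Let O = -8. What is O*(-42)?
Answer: 336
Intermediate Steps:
O*(-42) = -8*(-42) = 336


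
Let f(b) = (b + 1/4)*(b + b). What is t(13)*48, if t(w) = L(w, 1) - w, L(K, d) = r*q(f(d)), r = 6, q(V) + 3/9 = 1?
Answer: -432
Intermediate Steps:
f(b) = 2*b*(1/4 + b) (f(b) = (b + 1*(1/4))*(2*b) = (b + 1/4)*(2*b) = (1/4 + b)*(2*b) = 2*b*(1/4 + b))
q(V) = 2/3 (q(V) = -1/3 + 1 = 2/3)
L(K, d) = 4 (L(K, d) = 6*(2/3) = 4)
t(w) = 4 - w
t(13)*48 = (4 - 1*13)*48 = (4 - 13)*48 = -9*48 = -432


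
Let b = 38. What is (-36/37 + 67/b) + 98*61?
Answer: 8406179/1406 ≈ 5978.8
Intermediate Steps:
(-36/37 + 67/b) + 98*61 = (-36/37 + 67/38) + 98*61 = (-36*1/37 + 67*(1/38)) + 5978 = (-36/37 + 67/38) + 5978 = 1111/1406 + 5978 = 8406179/1406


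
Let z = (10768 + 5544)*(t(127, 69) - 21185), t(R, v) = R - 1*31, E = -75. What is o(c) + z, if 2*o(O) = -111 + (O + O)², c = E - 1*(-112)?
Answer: -688002171/2 ≈ -3.4400e+8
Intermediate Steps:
t(R, v) = -31 + R (t(R, v) = R - 31 = -31 + R)
c = 37 (c = -75 - 1*(-112) = -75 + 112 = 37)
o(O) = -111/2 + 2*O² (o(O) = (-111 + (O + O)²)/2 = (-111 + (2*O)²)/2 = (-111 + 4*O²)/2 = -111/2 + 2*O²)
z = -344003768 (z = (10768 + 5544)*((-31 + 127) - 21185) = 16312*(96 - 21185) = 16312*(-21089) = -344003768)
o(c) + z = (-111/2 + 2*37²) - 344003768 = (-111/2 + 2*1369) - 344003768 = (-111/2 + 2738) - 344003768 = 5365/2 - 344003768 = -688002171/2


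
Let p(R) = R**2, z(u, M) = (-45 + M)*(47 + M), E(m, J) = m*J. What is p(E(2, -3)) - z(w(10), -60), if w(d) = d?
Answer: -1329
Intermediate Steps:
E(m, J) = J*m
p(E(2, -3)) - z(w(10), -60) = (-3*2)**2 - (-2115 + (-60)**2 + 2*(-60)) = (-6)**2 - (-2115 + 3600 - 120) = 36 - 1*1365 = 36 - 1365 = -1329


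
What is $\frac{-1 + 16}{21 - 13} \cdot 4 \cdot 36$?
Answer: $270$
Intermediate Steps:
$\frac{-1 + 16}{21 - 13} \cdot 4 \cdot 36 = \frac{15}{8} \cdot 4 \cdot 36 = \frac{15}{2} \cdot 36 = 270$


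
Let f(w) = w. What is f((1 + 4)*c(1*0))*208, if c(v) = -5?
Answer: -5200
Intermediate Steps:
f((1 + 4)*c(1*0))*208 = ((1 + 4)*(-5))*208 = (5*(-5))*208 = -25*208 = -5200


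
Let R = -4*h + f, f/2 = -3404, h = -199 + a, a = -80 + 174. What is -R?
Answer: 6388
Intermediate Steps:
a = 94
h = -105 (h = -199 + 94 = -105)
f = -6808 (f = 2*(-3404) = -6808)
R = -6388 (R = -4*(-105) - 6808 = 420 - 6808 = -6388)
-R = -1*(-6388) = 6388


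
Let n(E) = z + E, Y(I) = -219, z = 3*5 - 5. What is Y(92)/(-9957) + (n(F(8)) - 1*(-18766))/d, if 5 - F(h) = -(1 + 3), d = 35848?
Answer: 64964319/118979512 ≈ 0.54601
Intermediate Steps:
z = 10 (z = 15 - 5 = 10)
F(h) = 9 (F(h) = 5 - (-1)*(1 + 3) = 5 - (-1)*4 = 5 - 1*(-4) = 5 + 4 = 9)
n(E) = 10 + E
Y(92)/(-9957) + (n(F(8)) - 1*(-18766))/d = -219/(-9957) + ((10 + 9) - 1*(-18766))/35848 = -219*(-1/9957) + (19 + 18766)*(1/35848) = 73/3319 + 18785*(1/35848) = 73/3319 + 18785/35848 = 64964319/118979512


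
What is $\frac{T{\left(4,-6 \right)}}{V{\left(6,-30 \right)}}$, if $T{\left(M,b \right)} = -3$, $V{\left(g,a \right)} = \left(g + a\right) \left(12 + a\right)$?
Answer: $- \frac{1}{144} \approx -0.0069444$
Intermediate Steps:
$V{\left(g,a \right)} = \left(12 + a\right) \left(a + g\right)$ ($V{\left(g,a \right)} = \left(a + g\right) \left(12 + a\right) = \left(12 + a\right) \left(a + g\right)$)
$\frac{T{\left(4,-6 \right)}}{V{\left(6,-30 \right)}} = - \frac{3}{\left(-30\right)^{2} + 12 \left(-30\right) + 12 \cdot 6 - 180} = - \frac{3}{900 - 360 + 72 - 180} = - \frac{3}{432} = \left(-3\right) \frac{1}{432} = - \frac{1}{144}$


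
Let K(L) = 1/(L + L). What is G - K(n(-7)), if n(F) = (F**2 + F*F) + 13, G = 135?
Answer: 29969/222 ≈ 135.00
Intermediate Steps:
n(F) = 13 + 2*F**2 (n(F) = (F**2 + F**2) + 13 = 2*F**2 + 13 = 13 + 2*F**2)
K(L) = 1/(2*L)
G - K(n(-7)) = 135 - 1/(2*(13 + 2*(-7)**2)) = 135 - 1/(2*(13 + 2*49)) = 135 - 1/(2*(13 + 98)) = 135 - 1/(2*111) = 135 - 1*1/222 = 135 - 1/222 = 29969/222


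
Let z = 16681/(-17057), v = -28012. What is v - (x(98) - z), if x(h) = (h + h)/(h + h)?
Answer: -477834422/17057 ≈ -28014.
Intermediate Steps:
z = -16681/17057 (z = 16681*(-1/17057) = -16681/17057 ≈ -0.97796)
x(h) = 1 (x(h) = (2*h)/((2*h)) = (2*h)*(1/(2*h)) = 1)
v - (x(98) - z) = -28012 - (1 - 1*(-16681/17057)) = -28012 - (1 + 16681/17057) = -28012 - 1*33738/17057 = -28012 - 33738/17057 = -477834422/17057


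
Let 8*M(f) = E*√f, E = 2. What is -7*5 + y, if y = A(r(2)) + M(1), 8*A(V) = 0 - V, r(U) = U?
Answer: -35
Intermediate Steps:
A(V) = -V/8 (A(V) = (0 - V)/8 = (-V)/8 = -V/8)
M(f) = √f/4 (M(f) = (2*√f)/8 = √f/4)
y = 0 (y = -⅛*2 + √1/4 = -¼ + (¼)*1 = -¼ + ¼ = 0)
-7*5 + y = -7*5 + 0 = -35 + 0 = -35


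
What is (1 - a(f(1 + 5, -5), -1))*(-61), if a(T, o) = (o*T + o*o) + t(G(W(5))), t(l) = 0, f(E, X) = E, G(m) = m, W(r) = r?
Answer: -366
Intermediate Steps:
a(T, o) = o² + T*o (a(T, o) = (o*T + o*o) + 0 = (T*o + o²) + 0 = (o² + T*o) + 0 = o² + T*o)
(1 - a(f(1 + 5, -5), -1))*(-61) = (1 - (-1)*((1 + 5) - 1))*(-61) = (1 - (-1)*(6 - 1))*(-61) = (1 - (-1)*5)*(-61) = (1 - 1*(-5))*(-61) = (1 + 5)*(-61) = 6*(-61) = -366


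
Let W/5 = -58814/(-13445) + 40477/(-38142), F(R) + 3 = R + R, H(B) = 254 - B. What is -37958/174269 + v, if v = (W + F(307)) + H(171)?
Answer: 12696548222144951/17873697484422 ≈ 710.35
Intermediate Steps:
F(R) = -3 + 2*R (F(R) = -3 + (R + R) = -3 + 2*R)
W = 1699070323/102563838 (W = 5*(-58814/(-13445) + 40477/(-38142)) = 5*(-58814*(-1/13445) + 40477*(-1/38142)) = 5*(58814/13445 - 40477/38142) = 5*(1699070323/512819190) = 1699070323/102563838 ≈ 16.566)
v = 72878373895/102563838 (v = (1699070323/102563838 + (-3 + 2*307)) + (254 - 1*171) = (1699070323/102563838 + (-3 + 614)) + (254 - 171) = (1699070323/102563838 + 611) + 83 = 64365575341/102563838 + 83 = 72878373895/102563838 ≈ 710.57)
-37958/174269 + v = -37958/174269 + 72878373895/102563838 = 12696548222144951/17873697484422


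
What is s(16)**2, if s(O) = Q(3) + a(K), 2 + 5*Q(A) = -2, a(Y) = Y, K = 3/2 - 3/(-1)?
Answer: 1369/100 ≈ 13.690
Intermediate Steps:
K = 9/2 (K = 3*(1/2) - 3*(-1) = 3/2 + 3 = 9/2 ≈ 4.5000)
Q(A) = -4/5 (Q(A) = -2/5 + (1/5)*(-2) = -2/5 - 2/5 = -4/5)
s(O) = 37/10 (s(O) = -4/5 + 9/2 = 37/10)
s(16)**2 = (37/10)**2 = 1369/100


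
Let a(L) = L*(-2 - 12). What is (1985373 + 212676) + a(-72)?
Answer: 2199057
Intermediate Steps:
a(L) = -14*L (a(L) = L*(-14) = -14*L)
(1985373 + 212676) + a(-72) = (1985373 + 212676) - 14*(-72) = 2198049 + 1008 = 2199057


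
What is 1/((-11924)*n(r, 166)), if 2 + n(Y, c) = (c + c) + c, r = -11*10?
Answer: -1/5914304 ≈ -1.6908e-7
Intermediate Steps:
r = -110
n(Y, c) = -2 + 3*c (n(Y, c) = -2 + ((c + c) + c) = -2 + (2*c + c) = -2 + 3*c)
1/((-11924)*n(r, 166)) = 1/((-11924)*(-2 + 3*166)) = -1/(11924*(-2 + 498)) = -1/11924/496 = -1/11924*1/496 = -1/5914304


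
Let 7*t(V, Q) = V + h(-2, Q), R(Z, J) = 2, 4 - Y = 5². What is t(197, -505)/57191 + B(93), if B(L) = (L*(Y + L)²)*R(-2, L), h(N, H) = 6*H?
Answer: 386014540655/400337 ≈ 9.6422e+5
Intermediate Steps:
Y = -21 (Y = 4 - 1*5² = 4 - 1*25 = 4 - 25 = -21)
t(V, Q) = V/7 + 6*Q/7 (t(V, Q) = (V + 6*Q)/7 = V/7 + 6*Q/7)
B(L) = 2*L*(-21 + L)² (B(L) = (L*(-21 + L)²)*2 = 2*L*(-21 + L)²)
t(197, -505)/57191 + B(93) = ((⅐)*197 + (6/7)*(-505))/57191 + 2*93*(-21 + 93)² = (197/7 - 3030/7)*(1/57191) + 2*93*72² = -2833/7*1/57191 + 2*93*5184 = -2833/400337 + 964224 = 386014540655/400337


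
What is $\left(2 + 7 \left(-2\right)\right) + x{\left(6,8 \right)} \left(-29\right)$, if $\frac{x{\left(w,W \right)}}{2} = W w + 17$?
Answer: $-3782$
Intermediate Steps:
$x{\left(w,W \right)} = 34 + 2 W w$ ($x{\left(w,W \right)} = 2 \left(W w + 17\right) = 2 \left(17 + W w\right) = 34 + 2 W w$)
$\left(2 + 7 \left(-2\right)\right) + x{\left(6,8 \right)} \left(-29\right) = \left(2 + 7 \left(-2\right)\right) + \left(34 + 2 \cdot 8 \cdot 6\right) \left(-29\right) = \left(2 - 14\right) + \left(34 + 96\right) \left(-29\right) = -12 + 130 \left(-29\right) = -12 - 3770 = -3782$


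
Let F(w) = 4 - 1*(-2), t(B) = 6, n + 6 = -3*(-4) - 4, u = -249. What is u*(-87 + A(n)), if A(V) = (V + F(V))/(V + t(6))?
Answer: 21414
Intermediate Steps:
n = 2 (n = -6 + (-3*(-4) - 4) = -6 + (12 - 4) = -6 + 8 = 2)
F(w) = 6 (F(w) = 4 + 2 = 6)
A(V) = 1 (A(V) = (V + 6)/(V + 6) = (6 + V)/(6 + V) = 1)
u*(-87 + A(n)) = -249*(-87 + 1) = -249*(-86) = 21414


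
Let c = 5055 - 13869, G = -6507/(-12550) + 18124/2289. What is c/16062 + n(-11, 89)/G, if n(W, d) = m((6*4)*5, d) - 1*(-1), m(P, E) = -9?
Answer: -971229573287/648772885471 ≈ -1.4970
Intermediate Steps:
G = 242350723/28726950 (G = -6507*(-1/12550) + 18124*(1/2289) = 6507/12550 + 18124/2289 = 242350723/28726950 ≈ 8.4364)
n(W, d) = -8 (n(W, d) = -9 - 1*(-1) = -9 + 1 = -8)
c = -8814
c/16062 + n(-11, 89)/G = -8814/16062 - 8/242350723/28726950 = -8814*1/16062 - 8*28726950/242350723 = -1469/2677 - 229815600/242350723 = -971229573287/648772885471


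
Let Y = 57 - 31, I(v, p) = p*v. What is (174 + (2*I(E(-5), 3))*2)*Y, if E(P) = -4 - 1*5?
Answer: 1716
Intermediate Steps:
E(P) = -9 (E(P) = -4 - 5 = -9)
Y = 26
(174 + (2*I(E(-5), 3))*2)*Y = (174 + (2*(3*(-9)))*2)*26 = (174 + (2*(-27))*2)*26 = (174 - 54*2)*26 = (174 - 108)*26 = 66*26 = 1716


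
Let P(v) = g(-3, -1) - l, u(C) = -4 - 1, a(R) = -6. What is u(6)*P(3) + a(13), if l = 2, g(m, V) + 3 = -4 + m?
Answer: 54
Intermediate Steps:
g(m, V) = -7 + m (g(m, V) = -3 + (-4 + m) = -7 + m)
u(C) = -5
P(v) = -12 (P(v) = (-7 - 3) - 1*2 = -10 - 2 = -12)
u(6)*P(3) + a(13) = -5*(-12) - 6 = 60 - 6 = 54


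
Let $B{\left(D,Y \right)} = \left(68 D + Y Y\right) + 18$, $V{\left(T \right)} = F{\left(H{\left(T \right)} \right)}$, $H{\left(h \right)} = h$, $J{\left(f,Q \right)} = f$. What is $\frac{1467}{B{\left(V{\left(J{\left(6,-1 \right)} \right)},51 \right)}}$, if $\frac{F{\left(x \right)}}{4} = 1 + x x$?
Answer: $\frac{1467}{12683} \approx 0.11567$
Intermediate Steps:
$F{\left(x \right)} = 4 + 4 x^{2}$ ($F{\left(x \right)} = 4 \left(1 + x x\right) = 4 \left(1 + x^{2}\right) = 4 + 4 x^{2}$)
$V{\left(T \right)} = 4 + 4 T^{2}$
$B{\left(D,Y \right)} = 18 + Y^{2} + 68 D$ ($B{\left(D,Y \right)} = \left(68 D + Y^{2}\right) + 18 = \left(Y^{2} + 68 D\right) + 18 = 18 + Y^{2} + 68 D$)
$\frac{1467}{B{\left(V{\left(J{\left(6,-1 \right)} \right)},51 \right)}} = \frac{1467}{18 + 51^{2} + 68 \left(4 + 4 \cdot 6^{2}\right)} = \frac{1467}{18 + 2601 + 68 \left(4 + 4 \cdot 36\right)} = \frac{1467}{18 + 2601 + 68 \left(4 + 144\right)} = \frac{1467}{18 + 2601 + 68 \cdot 148} = \frac{1467}{18 + 2601 + 10064} = \frac{1467}{12683}$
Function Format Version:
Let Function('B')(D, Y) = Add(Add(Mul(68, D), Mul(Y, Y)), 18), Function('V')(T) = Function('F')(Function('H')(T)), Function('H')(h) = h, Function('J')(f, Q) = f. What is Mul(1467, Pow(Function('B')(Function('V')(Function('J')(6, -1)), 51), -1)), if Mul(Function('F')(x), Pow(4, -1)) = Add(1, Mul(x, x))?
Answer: Rational(1467, 12683) ≈ 0.11567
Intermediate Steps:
Function('F')(x) = Add(4, Mul(4, Pow(x, 2))) (Function('F')(x) = Mul(4, Add(1, Mul(x, x))) = Mul(4, Add(1, Pow(x, 2))) = Add(4, Mul(4, Pow(x, 2))))
Function('V')(T) = Add(4, Mul(4, Pow(T, 2)))
Function('B')(D, Y) = Add(18, Pow(Y, 2), Mul(68, D)) (Function('B')(D, Y) = Add(Add(Mul(68, D), Pow(Y, 2)), 18) = Add(Add(Pow(Y, 2), Mul(68, D)), 18) = Add(18, Pow(Y, 2), Mul(68, D)))
Mul(1467, Pow(Function('B')(Function('V')(Function('J')(6, -1)), 51), -1)) = Mul(1467, Pow(Add(18, Pow(51, 2), Mul(68, Add(4, Mul(4, Pow(6, 2))))), -1)) = Mul(1467, Pow(Add(18, 2601, Mul(68, Add(4, Mul(4, 36)))), -1)) = Mul(1467, Pow(Add(18, 2601, Mul(68, Add(4, 144))), -1)) = Mul(1467, Pow(Add(18, 2601, Mul(68, 148)), -1)) = Mul(1467, Pow(Add(18, 2601, 10064), -1)) = Mul(1467, Pow(12683, -1)) = Mul(1467, Rational(1, 12683)) = Rational(1467, 12683)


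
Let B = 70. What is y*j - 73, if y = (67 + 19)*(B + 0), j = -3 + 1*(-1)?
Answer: -24153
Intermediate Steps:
j = -4 (j = -3 - 1 = -4)
y = 6020 (y = (67 + 19)*(70 + 0) = 86*70 = 6020)
y*j - 73 = 6020*(-4) - 73 = -24080 - 73 = -24153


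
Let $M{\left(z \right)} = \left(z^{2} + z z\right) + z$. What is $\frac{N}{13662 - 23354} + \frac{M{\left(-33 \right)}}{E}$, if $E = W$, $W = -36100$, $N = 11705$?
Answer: $- \frac{5541748}{4373515} \approx -1.2671$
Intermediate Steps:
$E = -36100$
$M{\left(z \right)} = z + 2 z^{2}$ ($M{\left(z \right)} = \left(z^{2} + z^{2}\right) + z = 2 z^{2} + z = z + 2 z^{2}$)
$\frac{N}{13662 - 23354} + \frac{M{\left(-33 \right)}}{E} = \frac{11705}{13662 - 23354} + \frac{\left(-33\right) \left(1 + 2 \left(-33\right)\right)}{-36100} = \frac{11705}{13662 - 23354} + - 33 \left(1 - 66\right) \left(- \frac{1}{36100}\right) = \frac{11705}{-9692} + \left(-33\right) \left(-65\right) \left(- \frac{1}{36100}\right) = 11705 \left(- \frac{1}{9692}\right) + 2145 \left(- \frac{1}{36100}\right) = - \frac{11705}{9692} - \frac{429}{7220} = - \frac{5541748}{4373515}$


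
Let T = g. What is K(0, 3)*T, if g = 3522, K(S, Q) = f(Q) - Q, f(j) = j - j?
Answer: -10566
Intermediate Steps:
f(j) = 0
K(S, Q) = -Q (K(S, Q) = 0 - Q = -Q)
T = 3522
K(0, 3)*T = -1*3*3522 = -3*3522 = -10566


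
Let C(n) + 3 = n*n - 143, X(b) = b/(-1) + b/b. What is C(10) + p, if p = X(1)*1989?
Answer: -46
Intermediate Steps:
X(b) = 1 - b (X(b) = b*(-1) + 1 = -b + 1 = 1 - b)
C(n) = -146 + n² (C(n) = -3 + (n*n - 143) = -3 + (n² - 143) = -3 + (-143 + n²) = -146 + n²)
p = 0 (p = (1 - 1*1)*1989 = (1 - 1)*1989 = 0*1989 = 0)
C(10) + p = (-146 + 10²) + 0 = (-146 + 100) + 0 = -46 + 0 = -46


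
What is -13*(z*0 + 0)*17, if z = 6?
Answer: 0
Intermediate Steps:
-13*(z*0 + 0)*17 = -13*(6*0 + 0)*17 = -13*(0 + 0)*17 = -13*0*17 = 0*17 = 0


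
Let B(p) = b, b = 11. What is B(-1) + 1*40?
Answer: 51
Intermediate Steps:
B(p) = 11
B(-1) + 1*40 = 11 + 1*40 = 11 + 40 = 51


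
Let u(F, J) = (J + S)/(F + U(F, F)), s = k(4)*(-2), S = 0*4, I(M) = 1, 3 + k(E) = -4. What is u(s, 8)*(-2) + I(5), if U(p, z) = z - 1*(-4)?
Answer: ½ ≈ 0.50000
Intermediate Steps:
k(E) = -7 (k(E) = -3 - 4 = -7)
U(p, z) = 4 + z (U(p, z) = z + 4 = 4 + z)
S = 0
s = 14 (s = -7*(-2) = 14)
u(F, J) = J/(4 + 2*F) (u(F, J) = (J + 0)/(F + (4 + F)) = J/(4 + 2*F))
u(s, 8)*(-2) + I(5) = ((½)*8/(2 + 14))*(-2) + 1 = ((½)*8/16)*(-2) + 1 = ((½)*8*(1/16))*(-2) + 1 = (¼)*(-2) + 1 = -½ + 1 = ½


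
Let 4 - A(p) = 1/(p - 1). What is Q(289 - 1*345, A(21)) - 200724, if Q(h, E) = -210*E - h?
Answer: -402995/2 ≈ -2.0150e+5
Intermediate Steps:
A(p) = 4 - 1/(-1 + p) (A(p) = 4 - 1/(p - 1) = 4 - 1/(-1 + p))
Q(h, E) = -h - 210*E (Q(h, E) = -210*E - h = -h - 210*E)
Q(289 - 1*345, A(21)) - 200724 = (-(289 - 1*345) - 210*(-5 + 4*21)/(-1 + 21)) - 200724 = (-(289 - 345) - 210*(-5 + 84)/20) - 200724 = (-1*(-56) - 21*79/2) - 200724 = (56 - 210*79/20) - 200724 = (56 - 1659/2) - 200724 = -1547/2 - 200724 = -402995/2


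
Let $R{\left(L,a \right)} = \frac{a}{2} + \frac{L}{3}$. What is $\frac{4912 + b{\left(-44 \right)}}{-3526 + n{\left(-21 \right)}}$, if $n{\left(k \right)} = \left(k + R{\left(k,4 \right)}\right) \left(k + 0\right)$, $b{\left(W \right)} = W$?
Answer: $- \frac{1217}{745} \approx -1.6336$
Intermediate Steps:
$R{\left(L,a \right)} = \frac{a}{2} + \frac{L}{3}$ ($R{\left(L,a \right)} = a \frac{1}{2} + L \frac{1}{3} = \frac{a}{2} + \frac{L}{3}$)
$n{\left(k \right)} = k \left(2 + \frac{4 k}{3}\right)$ ($n{\left(k \right)} = \left(k + \left(\frac{1}{2} \cdot 4 + \frac{k}{3}\right)\right) \left(k + 0\right) = \left(k + \left(2 + \frac{k}{3}\right)\right) k = \left(2 + \frac{4 k}{3}\right) k = k \left(2 + \frac{4 k}{3}\right)$)
$\frac{4912 + b{\left(-44 \right)}}{-3526 + n{\left(-21 \right)}} = \frac{4912 - 44}{-3526 + \frac{2}{3} \left(-21\right) \left(3 + 2 \left(-21\right)\right)} = \frac{4868}{-3526 + \frac{2}{3} \left(-21\right) \left(3 - 42\right)} = \frac{4868}{-3526 + \frac{2}{3} \left(-21\right) \left(-39\right)} = \frac{4868}{-3526 + 546} = \frac{4868}{-2980} = 4868 \left(- \frac{1}{2980}\right) = - \frac{1217}{745}$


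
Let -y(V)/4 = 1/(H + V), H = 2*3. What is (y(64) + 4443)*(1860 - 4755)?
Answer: -90036237/7 ≈ -1.2862e+7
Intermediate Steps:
H = 6
y(V) = -4/(6 + V)
(y(64) + 4443)*(1860 - 4755) = (-4/(6 + 64) + 4443)*(1860 - 4755) = (-4/70 + 4443)*(-2895) = (-4*1/70 + 4443)*(-2895) = (-2/35 + 4443)*(-2895) = (155503/35)*(-2895) = -90036237/7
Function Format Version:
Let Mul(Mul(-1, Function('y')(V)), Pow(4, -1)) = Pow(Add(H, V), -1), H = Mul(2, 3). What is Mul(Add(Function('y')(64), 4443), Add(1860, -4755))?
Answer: Rational(-90036237, 7) ≈ -1.2862e+7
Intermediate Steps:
H = 6
Function('y')(V) = Mul(-4, Pow(Add(6, V), -1))
Mul(Add(Function('y')(64), 4443), Add(1860, -4755)) = Mul(Add(Mul(-4, Pow(Add(6, 64), -1)), 4443), Add(1860, -4755)) = Mul(Add(Mul(-4, Pow(70, -1)), 4443), -2895) = Mul(Add(Mul(-4, Rational(1, 70)), 4443), -2895) = Mul(Add(Rational(-2, 35), 4443), -2895) = Mul(Rational(155503, 35), -2895) = Rational(-90036237, 7)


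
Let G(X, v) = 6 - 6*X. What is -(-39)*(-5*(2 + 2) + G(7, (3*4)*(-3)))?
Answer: -2184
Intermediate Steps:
-(-39)*(-5*(2 + 2) + G(7, (3*4)*(-3))) = -(-39)*(-5*(2 + 2) + (6 - 6*7)) = -(-39)*(-5*4 + (6 - 42)) = -(-39)*(-20 - 36) = -(-39)*(-56) = -1*2184 = -2184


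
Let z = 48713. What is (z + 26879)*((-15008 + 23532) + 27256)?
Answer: 2704681760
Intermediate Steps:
(z + 26879)*((-15008 + 23532) + 27256) = (48713 + 26879)*((-15008 + 23532) + 27256) = 75592*(8524 + 27256) = 75592*35780 = 2704681760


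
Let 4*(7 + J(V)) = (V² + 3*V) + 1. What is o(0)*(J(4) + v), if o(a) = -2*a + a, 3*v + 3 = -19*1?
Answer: 0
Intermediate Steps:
v = -22/3 (v = -1 + (-19*1)/3 = -1 + (⅓)*(-19) = -1 - 19/3 = -22/3 ≈ -7.3333)
J(V) = -27/4 + V²/4 + 3*V/4 (J(V) = -7 + ((V² + 3*V) + 1)/4 = -7 + (1 + V² + 3*V)/4 = -7 + (¼ + V²/4 + 3*V/4) = -27/4 + V²/4 + 3*V/4)
o(a) = -a
o(0)*(J(4) + v) = (-1*0)*((-27/4 + (¼)*4² + (¾)*4) - 22/3) = 0*((-27/4 + (¼)*16 + 3) - 22/3) = 0*((-27/4 + 4 + 3) - 22/3) = 0*(¼ - 22/3) = 0*(-85/12) = 0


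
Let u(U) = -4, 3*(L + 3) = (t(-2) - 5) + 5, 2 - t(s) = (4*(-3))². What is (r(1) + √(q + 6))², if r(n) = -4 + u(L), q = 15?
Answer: (8 - √21)² ≈ 11.679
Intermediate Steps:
t(s) = -142 (t(s) = 2 - (4*(-3))² = 2 - 1*(-12)² = 2 - 1*144 = 2 - 144 = -142)
L = -151/3 (L = -3 + ((-142 - 5) + 5)/3 = -3 + (-147 + 5)/3 = -3 + (⅓)*(-142) = -3 - 142/3 = -151/3 ≈ -50.333)
r(n) = -8 (r(n) = -4 - 4 = -8)
(r(1) + √(q + 6))² = (-8 + √(15 + 6))² = (-8 + √21)²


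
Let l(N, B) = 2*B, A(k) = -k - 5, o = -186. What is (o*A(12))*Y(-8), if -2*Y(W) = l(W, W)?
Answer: 25296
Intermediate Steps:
A(k) = -5 - k
Y(W) = -W
(o*A(12))*Y(-8) = (-186*(-5 - 1*12))*(-1*(-8)) = -186*(-5 - 12)*8 = -186*(-17)*8 = 3162*8 = 25296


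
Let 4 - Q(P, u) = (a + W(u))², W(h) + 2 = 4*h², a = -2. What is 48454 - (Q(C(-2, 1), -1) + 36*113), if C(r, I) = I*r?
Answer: 44382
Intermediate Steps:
W(h) = -2 + 4*h²
Q(P, u) = 4 - (-4 + 4*u²)² (Q(P, u) = 4 - (-2 + (-2 + 4*u²))² = 4 - (-4 + 4*u²)²)
48454 - (Q(C(-2, 1), -1) + 36*113) = 48454 - ((4 - 16*(-1 + (-1)²)²) + 36*113) = 48454 - ((4 - 16*(-1 + 1)²) + 4068) = 48454 - ((4 - 16*0²) + 4068) = 48454 - ((4 - 16*0) + 4068) = 48454 - ((4 + 0) + 4068) = 48454 - (4 + 4068) = 48454 - 1*4072 = 48454 - 4072 = 44382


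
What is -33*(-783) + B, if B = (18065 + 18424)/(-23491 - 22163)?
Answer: 393205739/15218 ≈ 25838.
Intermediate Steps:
B = -12163/15218 (B = 36489/(-45654) = 36489*(-1/45654) = -12163/15218 ≈ -0.79925)
-33*(-783) + B = -33*(-783) - 12163/15218 = 25839 - 12163/15218 = 393205739/15218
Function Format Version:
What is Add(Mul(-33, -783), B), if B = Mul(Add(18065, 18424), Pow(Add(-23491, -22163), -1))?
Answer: Rational(393205739, 15218) ≈ 25838.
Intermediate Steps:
B = Rational(-12163, 15218) (B = Mul(36489, Pow(-45654, -1)) = Mul(36489, Rational(-1, 45654)) = Rational(-12163, 15218) ≈ -0.79925)
Add(Mul(-33, -783), B) = Add(Mul(-33, -783), Rational(-12163, 15218)) = Add(25839, Rational(-12163, 15218)) = Rational(393205739, 15218)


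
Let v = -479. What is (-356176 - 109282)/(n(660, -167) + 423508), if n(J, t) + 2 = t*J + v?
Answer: -465458/312807 ≈ -1.4880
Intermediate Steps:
n(J, t) = -481 + J*t (n(J, t) = -2 + (t*J - 479) = -2 + (J*t - 479) = -2 + (-479 + J*t) = -481 + J*t)
(-356176 - 109282)/(n(660, -167) + 423508) = (-356176 - 109282)/((-481 + 660*(-167)) + 423508) = -465458/((-481 - 110220) + 423508) = -465458/(-110701 + 423508) = -465458/312807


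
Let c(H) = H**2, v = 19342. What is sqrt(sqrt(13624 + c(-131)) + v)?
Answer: sqrt(19342 + sqrt(30785)) ≈ 139.70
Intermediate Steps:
sqrt(sqrt(13624 + c(-131)) + v) = sqrt(sqrt(13624 + (-131)**2) + 19342) = sqrt(sqrt(13624 + 17161) + 19342) = sqrt(sqrt(30785) + 19342) = sqrt(19342 + sqrt(30785))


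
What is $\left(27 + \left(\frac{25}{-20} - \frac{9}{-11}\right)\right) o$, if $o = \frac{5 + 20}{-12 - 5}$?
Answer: $- \frac{29225}{748} \approx -39.071$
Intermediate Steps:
$o = - \frac{25}{17}$ ($o = \frac{25}{-17} = 25 \left(- \frac{1}{17}\right) = - \frac{25}{17} \approx -1.4706$)
$\left(27 + \left(\frac{25}{-20} - \frac{9}{-11}\right)\right) o = \left(27 + \left(\frac{25}{-20} - \frac{9}{-11}\right)\right) \left(- \frac{25}{17}\right) = \left(27 + \left(25 \left(- \frac{1}{20}\right) - - \frac{9}{11}\right)\right) \left(- \frac{25}{17}\right) = \left(27 + \left(- \frac{5}{4} + \frac{9}{11}\right)\right) \left(- \frac{25}{17}\right) = \left(27 - \frac{19}{44}\right) \left(- \frac{25}{17}\right) = \frac{1169}{44} \left(- \frac{25}{17}\right) = - \frac{29225}{748}$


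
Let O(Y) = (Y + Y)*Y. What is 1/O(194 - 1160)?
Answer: 1/1866312 ≈ 5.3582e-7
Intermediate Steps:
O(Y) = 2*Y² (O(Y) = (2*Y)*Y = 2*Y²)
1/O(194 - 1160) = 1/(2*(194 - 1160)²) = 1/(2*(-966)²) = 1/(2*933156) = 1/1866312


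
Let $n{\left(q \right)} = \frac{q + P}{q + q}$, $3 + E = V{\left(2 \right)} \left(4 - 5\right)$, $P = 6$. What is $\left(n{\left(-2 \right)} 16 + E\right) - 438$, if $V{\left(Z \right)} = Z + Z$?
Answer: $-461$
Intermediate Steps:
$V{\left(Z \right)} = 2 Z$
$E = -7$ ($E = -3 + 2 \cdot 2 \left(4 - 5\right) = -3 + 4 \left(-1\right) = -3 - 4 = -7$)
$n{\left(q \right)} = \frac{6 + q}{2 q}$ ($n{\left(q \right)} = \frac{q + 6}{q + q} = \frac{6 + q}{2 q}$)
$\left(n{\left(-2 \right)} 16 + E\right) - 438 = \left(\frac{6 - 2}{2 \left(-2\right)} 16 - 7\right) - 438 = \left(\frac{1}{2} \left(- \frac{1}{2}\right) 4 \cdot 16 - 7\right) - 438 = \left(\left(-1\right) 16 - 7\right) - 438 = \left(-16 - 7\right) - 438 = -23 - 438 = -461$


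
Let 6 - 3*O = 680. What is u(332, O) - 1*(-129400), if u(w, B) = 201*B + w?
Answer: 84574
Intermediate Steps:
O = -674/3 (O = 2 - ⅓*680 = 2 - 680/3 = -674/3 ≈ -224.67)
u(w, B) = w + 201*B
u(332, O) - 1*(-129400) = (332 + 201*(-674/3)) - 1*(-129400) = (332 - 45158) + 129400 = -44826 + 129400 = 84574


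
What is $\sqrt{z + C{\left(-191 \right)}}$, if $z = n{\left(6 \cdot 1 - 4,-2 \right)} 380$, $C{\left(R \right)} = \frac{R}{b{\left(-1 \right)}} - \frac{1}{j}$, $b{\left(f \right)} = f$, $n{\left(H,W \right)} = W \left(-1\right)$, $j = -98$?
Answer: $\frac{\sqrt{186398}}{14} \approx 30.838$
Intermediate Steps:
$n{\left(H,W \right)} = - W$
$C{\left(R \right)} = \frac{1}{98} - R$ ($C{\left(R \right)} = \frac{R}{-1} - \frac{1}{-98} = R \left(-1\right) - - \frac{1}{98} = - R + \frac{1}{98} = \frac{1}{98} - R$)
$z = 760$ ($z = \left(-1\right) \left(-2\right) 380 = 2 \cdot 380 = 760$)
$\sqrt{z + C{\left(-191 \right)}} = \sqrt{760 + \left(\frac{1}{98} - -191\right)} = \sqrt{760 + \left(\frac{1}{98} + 191\right)} = \sqrt{760 + \frac{18719}{98}} = \sqrt{\frac{93199}{98}} = \frac{\sqrt{186398}}{14}$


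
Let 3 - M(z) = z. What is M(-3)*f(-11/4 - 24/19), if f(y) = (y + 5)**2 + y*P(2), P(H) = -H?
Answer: 155955/2888 ≈ 54.001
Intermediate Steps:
M(z) = 3 - z
f(y) = (5 + y)**2 - 2*y (f(y) = (y + 5)**2 + y*(-1*2) = (5 + y)**2 + y*(-2) = (5 + y)**2 - 2*y)
M(-3)*f(-11/4 - 24/19) = (3 - 1*(-3))*((5 + (-11/4 - 24/19))**2 - 2*(-11/4 - 24/19)) = (3 + 3)*((5 + (-11*1/4 - 24*1/19))**2 - 2*(-11*1/4 - 24*1/19)) = 6*((5 + (-11/4 - 24/19))**2 - 2*(-11/4 - 24/19)) = 6*((5 - 305/76)**2 - 2*(-305/76)) = 6*((75/76)**2 + 305/38) = 6*(5625/5776 + 305/38) = 6*(51985/5776) = 155955/2888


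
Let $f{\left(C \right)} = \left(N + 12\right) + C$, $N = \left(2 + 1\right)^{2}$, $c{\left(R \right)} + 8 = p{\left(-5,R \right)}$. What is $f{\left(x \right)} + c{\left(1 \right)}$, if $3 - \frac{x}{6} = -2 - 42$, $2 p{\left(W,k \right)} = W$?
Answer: $\frac{585}{2} \approx 292.5$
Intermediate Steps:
$p{\left(W,k \right)} = \frac{W}{2}$
$c{\left(R \right)} = - \frac{21}{2}$ ($c{\left(R \right)} = -8 + \frac{1}{2} \left(-5\right) = -8 - \frac{5}{2} = - \frac{21}{2}$)
$x = 282$ ($x = 18 - 6 \left(-2 - 42\right) = 18 - -264 = 18 + 264 = 282$)
$N = 9$ ($N = 3^{2} = 9$)
$f{\left(C \right)} = 21 + C$ ($f{\left(C \right)} = \left(9 + 12\right) + C = 21 + C$)
$f{\left(x \right)} + c{\left(1 \right)} = \left(21 + 282\right) - \frac{21}{2} = 303 - \frac{21}{2} = \frac{585}{2}$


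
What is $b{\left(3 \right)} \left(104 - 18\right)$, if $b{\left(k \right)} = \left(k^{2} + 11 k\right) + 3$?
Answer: $3870$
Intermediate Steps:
$b{\left(k \right)} = 3 + k^{2} + 11 k$
$b{\left(3 \right)} \left(104 - 18\right) = \left(3 + 3^{2} + 11 \cdot 3\right) \left(104 - 18\right) = \left(3 + 9 + 33\right) 86 = 45 \cdot 86 = 3870$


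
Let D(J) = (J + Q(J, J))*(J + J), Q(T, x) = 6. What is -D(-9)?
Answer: -54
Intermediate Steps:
D(J) = 2*J*(6 + J) (D(J) = (J + 6)*(J + J) = (6 + J)*(2*J) = 2*J*(6 + J))
-D(-9) = -2*(-9)*(6 - 9) = -2*(-9)*(-3) = -1*54 = -54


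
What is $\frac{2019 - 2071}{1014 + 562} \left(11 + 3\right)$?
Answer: $- \frac{91}{197} \approx -0.46193$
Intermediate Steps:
$\frac{2019 - 2071}{1014 + 562} \left(11 + 3\right) = - \frac{52}{1576} \cdot 14 = \left(-52\right) \frac{1}{1576} \cdot 14 = \left(- \frac{13}{394}\right) 14 = - \frac{91}{197}$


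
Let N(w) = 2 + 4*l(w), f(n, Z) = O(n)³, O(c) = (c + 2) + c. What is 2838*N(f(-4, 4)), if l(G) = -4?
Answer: -39732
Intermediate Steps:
O(c) = 2 + 2*c (O(c) = (2 + c) + c = 2 + 2*c)
f(n, Z) = (2 + 2*n)³
N(w) = -14 (N(w) = 2 + 4*(-4) = 2 - 16 = -14)
2838*N(f(-4, 4)) = 2838*(-14) = -39732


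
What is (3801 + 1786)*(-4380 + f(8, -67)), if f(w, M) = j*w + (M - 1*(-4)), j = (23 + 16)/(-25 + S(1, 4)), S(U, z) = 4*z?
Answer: -75050171/3 ≈ -2.5017e+7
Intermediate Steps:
j = -13/3 (j = (23 + 16)/(-25 + 4*4) = 39/(-25 + 16) = 39/(-9) = 39*(-1/9) = -13/3 ≈ -4.3333)
f(w, M) = 4 + M - 13*w/3 (f(w, M) = -13*w/3 + (M - 1*(-4)) = -13*w/3 + (M + 4) = -13*w/3 + (4 + M) = 4 + M - 13*w/3)
(3801 + 1786)*(-4380 + f(8, -67)) = (3801 + 1786)*(-4380 + (4 - 67 - 13/3*8)) = 5587*(-4380 + (4 - 67 - 104/3)) = 5587*(-4380 - 293/3) = 5587*(-13433/3) = -75050171/3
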